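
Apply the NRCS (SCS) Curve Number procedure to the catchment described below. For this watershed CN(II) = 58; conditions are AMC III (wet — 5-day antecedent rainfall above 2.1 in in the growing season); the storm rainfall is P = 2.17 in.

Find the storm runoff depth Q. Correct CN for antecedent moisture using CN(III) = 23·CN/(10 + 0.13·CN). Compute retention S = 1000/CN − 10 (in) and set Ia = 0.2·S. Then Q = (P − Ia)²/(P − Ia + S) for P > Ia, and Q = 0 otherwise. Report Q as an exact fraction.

CN(III) from CN(II)=58: (23·58)/(10 + 0.13·58) = 66700/877 ≈ 76.055
S = 1000/(66700/877) − 10 = 2100/667 in ≈ 3.148 in
Ia = 0.2·(2100/667) = 420/667 in ≈ 0.630 in
Excess rainfall: 2.170 − 0.630 = 1.540 in; P > Ia so Q > 0
Runoff Q = (P−Ia)²/(P−Ia+S) = (1.540)²/(1.540+3.148) = 1507900303/2979955900 ≈ 0.506 in

Q = 1507900303/2979955900 in ≈ 0.506 in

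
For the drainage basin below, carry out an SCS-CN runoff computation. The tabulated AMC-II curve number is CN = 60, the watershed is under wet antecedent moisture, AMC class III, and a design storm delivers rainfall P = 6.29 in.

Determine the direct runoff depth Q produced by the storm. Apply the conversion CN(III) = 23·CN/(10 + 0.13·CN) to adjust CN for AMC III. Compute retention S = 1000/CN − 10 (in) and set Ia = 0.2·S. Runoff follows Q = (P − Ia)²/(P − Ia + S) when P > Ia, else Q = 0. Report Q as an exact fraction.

Q = 1552438801/409866900 in ≈ 3.788 in

CN(III) from CN(II)=60: (23·60)/(10 + 0.13·60) = 6900/89 ≈ 77.528
Max retention: S = 1000/(6900/89) − 10 = 200/69 in (≈ 2.899 in)
Initial abstraction Ia = S/5 = (200/69)/5 = 40/69 ≈ 0.580 in
P − Ia = 6.290 − 0.580 = 39401/6900 ≈ 5.710 in (> 0, runoff occurs)
Q = (39401/6900)²/((39401/6900) + 200/69) = (1552438801/47610000)/(59401/6900) = 1552438801/409866900 in ≈ 3.788 in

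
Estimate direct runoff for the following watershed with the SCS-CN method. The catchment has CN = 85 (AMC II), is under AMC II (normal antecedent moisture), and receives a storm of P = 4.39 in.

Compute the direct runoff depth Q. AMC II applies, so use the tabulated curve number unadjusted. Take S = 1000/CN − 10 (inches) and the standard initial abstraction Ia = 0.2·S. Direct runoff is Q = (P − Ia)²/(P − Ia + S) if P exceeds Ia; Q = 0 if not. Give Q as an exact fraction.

Q = 47100769/16767100 in ≈ 2.809 in

Average conditions: CN = 85 (no AMC adjustment).
Retention S: 1000/CN − 10 with CN=85.000 → S = 30/17 ≈ 1.765 in
Ia = 0.2S: 0.2·1.765 = 0.353 in (exactly 6/17)
P − Ia = 4.390 − 0.353 = 6863/1700 ≈ 4.037 in (> 0, runoff occurs)
Q: (6863/1700)² ÷ (9863/1700) = 47100769/16767100 in (≈ 2.809 in)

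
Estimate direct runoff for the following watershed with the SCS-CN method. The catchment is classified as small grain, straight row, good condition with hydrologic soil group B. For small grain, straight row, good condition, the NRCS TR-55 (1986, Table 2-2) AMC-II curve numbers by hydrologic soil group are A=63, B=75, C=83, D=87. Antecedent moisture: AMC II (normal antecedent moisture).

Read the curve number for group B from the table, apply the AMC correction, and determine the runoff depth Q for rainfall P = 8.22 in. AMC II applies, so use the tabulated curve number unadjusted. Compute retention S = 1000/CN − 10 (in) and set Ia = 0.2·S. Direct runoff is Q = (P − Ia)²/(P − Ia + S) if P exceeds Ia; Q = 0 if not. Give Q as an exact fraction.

Q = 1283689/244950 in ≈ 5.241 in

NRCS table: small grain, straight row, good condition, soil group B → CN(II) = 75
CN(II) = 75; AMC II needs no correction.
Max retention: S = 1000/75 − 10 = 10/3 in (≈ 3.333 in)
Ia = 0.2S: 0.2·3.333 = 0.667 in (exactly 2/3)
Excess rainfall: 8.220 − 0.667 = 7.553 in; P > Ia so Q > 0
Q: (1133/150)² ÷ (1633/150) = 1283689/244950 in (≈ 5.241 in)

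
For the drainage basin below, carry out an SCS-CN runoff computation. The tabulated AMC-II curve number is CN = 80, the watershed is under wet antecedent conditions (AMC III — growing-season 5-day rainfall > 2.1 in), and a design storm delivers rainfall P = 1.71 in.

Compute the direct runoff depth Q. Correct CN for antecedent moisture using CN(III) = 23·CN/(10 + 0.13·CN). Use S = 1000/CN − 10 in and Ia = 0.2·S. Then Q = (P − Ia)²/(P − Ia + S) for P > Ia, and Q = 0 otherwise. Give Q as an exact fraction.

Wet (AMC III): CN(III) = 23·80/(10 + 0.13·80) = 1840/(102/5) = 4600/51 ≈ 90.196
Max retention: S = 1000/(4600/51) − 10 = 25/23 in (≈ 1.087 in)
Initial abstraction Ia = S/5 = (25/23)/5 = 5/23 ≈ 0.217 in
Since P=1.710 > Ia=0.217: effective rainfall P−Ia = 3433/2300 in
Q: (3433/2300)² ÷ (5933/2300) = 11785489/13645900 in (≈ 0.864 in)

Q = 11785489/13645900 in ≈ 0.864 in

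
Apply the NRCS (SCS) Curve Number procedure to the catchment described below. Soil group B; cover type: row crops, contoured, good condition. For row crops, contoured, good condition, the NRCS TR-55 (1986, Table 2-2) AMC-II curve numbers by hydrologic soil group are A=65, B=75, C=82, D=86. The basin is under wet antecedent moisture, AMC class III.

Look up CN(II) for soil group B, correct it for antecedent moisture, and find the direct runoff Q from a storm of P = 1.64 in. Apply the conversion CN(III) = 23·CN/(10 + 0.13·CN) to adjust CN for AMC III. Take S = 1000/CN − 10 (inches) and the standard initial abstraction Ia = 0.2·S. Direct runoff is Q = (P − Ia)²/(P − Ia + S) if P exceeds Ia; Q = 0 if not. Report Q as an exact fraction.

NRCS table: row crops, contoured, good condition, soil group B → CN(II) = 75
Adjust CN=75 to AMC III: 23·75/(10 + 0.13·75) → 1725 ÷ (79/4) = 6900/79 ≈ 87.342
Retention S: 1000/CN − 10 with CN=87.342 → S = 100/69 ≈ 1.449 in
Ia = 0.2S: 0.2·1.449 = 0.290 in (exactly 20/69)
Since P=1.640 > Ia=0.290: effective rainfall P−Ia = 2329/1725 in
Q: (2329/1725)² ÷ (4829/1725) = 5424241/8330025 in (≈ 0.651 in)

Q = 5424241/8330025 in ≈ 0.651 in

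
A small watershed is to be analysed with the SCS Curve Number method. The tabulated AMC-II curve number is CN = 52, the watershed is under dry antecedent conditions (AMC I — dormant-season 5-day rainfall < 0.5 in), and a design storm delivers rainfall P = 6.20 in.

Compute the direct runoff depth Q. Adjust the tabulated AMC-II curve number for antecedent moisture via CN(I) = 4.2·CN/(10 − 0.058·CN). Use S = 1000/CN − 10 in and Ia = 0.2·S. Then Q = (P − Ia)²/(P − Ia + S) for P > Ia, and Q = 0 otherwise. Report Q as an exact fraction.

Dry (AMC I): CN(I) = 4.2·52/(10 − 0.058·52) = (1092/5)/(873/125) = 9100/291 ≈ 31.271
Retention S: 1000/CN − 10 with CN=31.271 → S = 2000/91 ≈ 21.978 in
Ia = 0.2·(2000/91) = 400/91 in ≈ 4.396 in
Since P=6.200 > Ia=4.396: effective rainfall P−Ia = 821/455 in
Q = (821/455)²/((821/455) + 2000/91) = (674041/207025)/(10821/455) = 674041/4923555 in ≈ 0.137 in

Q = 674041/4923555 in ≈ 0.137 in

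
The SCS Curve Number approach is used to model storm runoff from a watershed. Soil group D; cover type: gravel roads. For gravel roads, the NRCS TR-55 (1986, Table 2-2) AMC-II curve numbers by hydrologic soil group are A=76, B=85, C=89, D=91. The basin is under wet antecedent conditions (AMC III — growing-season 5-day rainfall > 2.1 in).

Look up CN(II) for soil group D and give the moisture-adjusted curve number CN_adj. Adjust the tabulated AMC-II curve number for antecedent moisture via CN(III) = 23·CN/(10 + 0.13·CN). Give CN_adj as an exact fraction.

CN_adj = 209300/2183 ≈ 95.877

NRCS table: gravel roads, soil group D → CN(II) = 91
CN(III) from CN(II)=91: (23·91)/(10 + 0.13·91) = 209300/2183 ≈ 95.877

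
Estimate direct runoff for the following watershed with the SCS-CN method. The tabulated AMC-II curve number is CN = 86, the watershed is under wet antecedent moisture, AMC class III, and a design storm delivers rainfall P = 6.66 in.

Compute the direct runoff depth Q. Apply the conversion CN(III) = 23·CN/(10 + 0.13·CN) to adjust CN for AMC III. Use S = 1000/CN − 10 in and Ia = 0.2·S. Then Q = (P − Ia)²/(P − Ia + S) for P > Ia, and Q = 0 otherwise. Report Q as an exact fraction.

Q = 103901141569/17670314650 in ≈ 5.880 in

Wet (AMC III): CN(III) = 23·86/(10 + 0.13·86) = 1978/(1059/50) = 98900/1059 ≈ 93.390
Retention S: 1000/CN − 10 with CN=93.390 → S = 700/989 ≈ 0.708 in
Ia = 0.2S: 0.2·0.708 = 0.142 in (exactly 140/989)
Excess rainfall: 6.660 − 0.142 = 6.518 in; P > Ia so Q > 0
Q: (322337/49450)² ÷ (357337/49450) = 103901141569/17670314650 in (≈ 5.880 in)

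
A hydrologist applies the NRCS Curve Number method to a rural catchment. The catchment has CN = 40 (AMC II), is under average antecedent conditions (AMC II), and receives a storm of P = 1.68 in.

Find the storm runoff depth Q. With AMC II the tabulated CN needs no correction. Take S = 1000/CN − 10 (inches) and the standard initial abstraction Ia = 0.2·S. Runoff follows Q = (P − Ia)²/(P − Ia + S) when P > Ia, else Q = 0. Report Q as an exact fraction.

CN(II) = 40; AMC II needs no correction.
Retention S: 1000/CN − 10 with CN=40.000 → S = 15 ≈ 15.000 in
Ia = 0.2S: 0.2·15.000 = 3.000 in (exactly 3)
P = 1.680 ≤ Ia = 3.000 in: entire storm abstracted, Q = 0.

Q = 0 in ≈ 0.000 in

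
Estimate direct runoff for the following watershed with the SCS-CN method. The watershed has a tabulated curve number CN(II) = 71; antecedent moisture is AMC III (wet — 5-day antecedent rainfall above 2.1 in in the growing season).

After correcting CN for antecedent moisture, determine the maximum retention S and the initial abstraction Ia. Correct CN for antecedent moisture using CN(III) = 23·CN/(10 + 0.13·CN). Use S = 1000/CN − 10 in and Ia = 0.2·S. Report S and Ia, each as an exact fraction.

S = 2900/1633 in ≈ 1.776 in; Ia = 580/1633 in ≈ 0.355 in

Wet (AMC III): CN(III) = 23·71/(10 + 0.13·71) = 1633/(1923/100) = 163300/1923 ≈ 84.919
Max retention: S = 1000/(163300/1923) − 10 = 2900/1633 in (≈ 1.776 in)
Ia = 0.2·(2900/1633) = 580/1633 in ≈ 0.355 in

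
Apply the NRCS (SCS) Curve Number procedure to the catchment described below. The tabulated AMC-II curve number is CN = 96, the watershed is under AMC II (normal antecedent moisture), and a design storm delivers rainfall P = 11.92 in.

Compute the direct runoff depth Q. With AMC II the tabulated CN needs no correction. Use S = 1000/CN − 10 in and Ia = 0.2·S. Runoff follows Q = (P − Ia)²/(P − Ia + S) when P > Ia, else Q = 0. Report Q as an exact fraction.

AMC II — tabulated CN = 96 applies directly.
Retention S: 1000/CN − 10 with CN=96.000 → S = 5/12 ≈ 0.417 in
Ia = 0.2S: 0.2·0.417 = 0.083 in (exactly 1/12)
Since P=11.920 > Ia=0.083: effective rainfall P−Ia = 3551/300 in
Runoff Q = (P−Ia)²/(P−Ia+S) = (11.837)²/(11.837+0.417) = 12609601/1102800 ≈ 11.434 in

Q = 12609601/1102800 in ≈ 11.434 in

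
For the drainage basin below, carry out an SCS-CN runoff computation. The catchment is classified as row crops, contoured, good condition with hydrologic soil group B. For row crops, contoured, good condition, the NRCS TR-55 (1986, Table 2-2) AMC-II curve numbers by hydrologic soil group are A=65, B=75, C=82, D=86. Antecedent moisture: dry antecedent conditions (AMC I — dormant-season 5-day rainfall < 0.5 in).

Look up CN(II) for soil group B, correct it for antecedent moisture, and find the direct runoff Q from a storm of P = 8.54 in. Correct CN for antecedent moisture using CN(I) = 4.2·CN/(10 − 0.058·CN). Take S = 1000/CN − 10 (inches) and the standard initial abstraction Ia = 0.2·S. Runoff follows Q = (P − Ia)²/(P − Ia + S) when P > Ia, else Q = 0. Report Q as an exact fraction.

Q = 479653801/147738150 in ≈ 3.247 in

NRCS table: row crops, contoured, good condition, soil group B → CN(II) = 75
CN(I) from CN(II)=75: (4.2·75)/(10 − 0.058·75) = 6300/113 ≈ 55.752
Retention S: 1000/CN − 10 with CN=55.752 → S = 500/63 ≈ 7.937 in
Ia = 0.2S: 0.2·7.937 = 1.587 in (exactly 100/63)
Excess rainfall: 8.540 − 1.587 = 6.953 in; P > Ia so Q > 0
Q = (21901/3150)²/((21901/3150) + 500/63) = (479653801/9922500)/(46901/3150) = 479653801/147738150 in ≈ 3.247 in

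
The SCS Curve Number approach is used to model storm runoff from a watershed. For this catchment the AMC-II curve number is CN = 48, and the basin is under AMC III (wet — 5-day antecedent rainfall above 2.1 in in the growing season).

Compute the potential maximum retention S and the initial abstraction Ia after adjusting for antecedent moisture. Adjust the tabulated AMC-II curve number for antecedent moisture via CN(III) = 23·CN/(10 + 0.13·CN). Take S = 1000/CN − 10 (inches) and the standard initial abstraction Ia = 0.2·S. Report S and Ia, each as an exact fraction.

Wet (AMC III): CN(III) = 23·48/(10 + 0.13·48) = 1104/(406/25) = 13800/203 ≈ 67.980
Retention S: 1000/CN − 10 with CN=67.980 → S = 325/69 ≈ 4.710 in
Ia = 0.2·(325/69) = 65/69 in ≈ 0.942 in

S = 325/69 in ≈ 4.710 in; Ia = 65/69 in ≈ 0.942 in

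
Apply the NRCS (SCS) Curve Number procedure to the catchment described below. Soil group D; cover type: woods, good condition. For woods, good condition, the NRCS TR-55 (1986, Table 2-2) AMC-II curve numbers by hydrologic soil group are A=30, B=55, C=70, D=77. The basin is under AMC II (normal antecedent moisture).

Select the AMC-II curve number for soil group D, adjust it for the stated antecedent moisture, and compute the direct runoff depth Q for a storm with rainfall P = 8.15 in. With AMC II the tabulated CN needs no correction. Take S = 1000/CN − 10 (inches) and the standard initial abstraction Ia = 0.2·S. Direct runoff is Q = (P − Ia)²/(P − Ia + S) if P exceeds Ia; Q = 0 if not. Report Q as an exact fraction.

NRCS table: woods, good condition, soil group D → CN(II) = 77
Average conditions: CN = 77 (no AMC adjustment).
Max retention: S = 1000/77 − 10 = 230/77 in (≈ 2.987 in)
Initial abstraction Ia = S/5 = (230/77)/5 = 46/77 ≈ 0.597 in
P − Ia = 8.150 − 0.597 = 11631/1540 ≈ 7.553 in (> 0, runoff occurs)
Q: (11631/1540)² ÷ (16231/1540) = 135280161/24995740 in (≈ 5.412 in)

Q = 135280161/24995740 in ≈ 5.412 in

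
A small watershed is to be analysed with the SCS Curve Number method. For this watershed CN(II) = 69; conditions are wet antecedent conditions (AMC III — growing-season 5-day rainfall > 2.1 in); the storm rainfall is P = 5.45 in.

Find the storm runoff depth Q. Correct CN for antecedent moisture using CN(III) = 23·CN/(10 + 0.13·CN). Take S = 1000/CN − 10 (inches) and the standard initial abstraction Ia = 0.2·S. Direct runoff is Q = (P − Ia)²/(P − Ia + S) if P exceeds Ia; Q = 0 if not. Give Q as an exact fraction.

Adjust CN=69 to AMC III: 23·69/(10 + 0.13·69) → 1587 ÷ (1897/100) = 158700/1897 ≈ 83.658
Max retention: S = 1000/(158700/1897) − 10 = 3100/1587 in (≈ 1.953 in)
Initial abstraction Ia = S/5 = (3100/1587)/5 = 620/1587 ≈ 0.391 in
Since P=5.450 > Ia=0.391: effective rainfall P−Ia = 160583/31740 in
Q: (160583/31740)² ÷ (222583/31740) = 25786899889/7064784420 in (≈ 3.650 in)

Q = 25786899889/7064784420 in ≈ 3.650 in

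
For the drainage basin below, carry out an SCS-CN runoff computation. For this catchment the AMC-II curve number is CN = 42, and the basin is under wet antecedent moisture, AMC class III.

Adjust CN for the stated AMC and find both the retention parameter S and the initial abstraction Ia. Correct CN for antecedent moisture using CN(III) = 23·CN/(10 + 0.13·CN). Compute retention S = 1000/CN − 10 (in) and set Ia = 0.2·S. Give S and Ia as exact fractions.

S = 2900/483 in ≈ 6.004 in; Ia = 580/483 in ≈ 1.201 in

Adjust CN=42 to AMC III: 23·42/(10 + 0.13·42) → 966 ÷ (773/50) = 48300/773 ≈ 62.484
S = 1000/(48300/773) − 10 = 2900/483 in ≈ 6.004 in
Ia = 0.2·(2900/483) = 580/483 in ≈ 1.201 in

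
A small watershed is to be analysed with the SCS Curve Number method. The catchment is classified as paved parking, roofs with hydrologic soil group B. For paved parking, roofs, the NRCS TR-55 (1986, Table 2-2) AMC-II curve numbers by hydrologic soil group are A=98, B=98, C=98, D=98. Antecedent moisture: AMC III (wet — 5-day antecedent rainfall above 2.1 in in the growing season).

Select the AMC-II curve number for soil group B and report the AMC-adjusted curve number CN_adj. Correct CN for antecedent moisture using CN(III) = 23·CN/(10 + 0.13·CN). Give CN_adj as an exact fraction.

NRCS table: paved parking, roofs, soil group B → CN(II) = 98
Adjust CN=98 to AMC III: 23·98/(10 + 0.13·98) → 2254 ÷ (1137/50) = 112700/1137 ≈ 99.120

CN_adj = 112700/1137 ≈ 99.120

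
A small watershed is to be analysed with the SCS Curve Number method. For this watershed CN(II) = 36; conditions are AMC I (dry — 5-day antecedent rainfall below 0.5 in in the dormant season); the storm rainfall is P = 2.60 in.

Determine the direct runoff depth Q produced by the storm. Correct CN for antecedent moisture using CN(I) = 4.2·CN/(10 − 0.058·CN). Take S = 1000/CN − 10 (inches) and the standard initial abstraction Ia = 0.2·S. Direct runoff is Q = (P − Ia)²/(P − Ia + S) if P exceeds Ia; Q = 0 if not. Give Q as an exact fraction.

Q = 0 in ≈ 0.000 in

Dry (AMC I): CN(I) = 4.2·36/(10 − 0.058·36) = (756/5)/(989/125) = 18900/989 ≈ 19.110
Max retention: S = 1000/(18900/989) − 10 = 8000/189 in (≈ 42.328 in)
Initial abstraction Ia = S/5 = (8000/189)/5 = 1600/189 ≈ 8.466 in
P = 2.600 ≤ Ia = 8.466 in: entire storm abstracted, Q = 0.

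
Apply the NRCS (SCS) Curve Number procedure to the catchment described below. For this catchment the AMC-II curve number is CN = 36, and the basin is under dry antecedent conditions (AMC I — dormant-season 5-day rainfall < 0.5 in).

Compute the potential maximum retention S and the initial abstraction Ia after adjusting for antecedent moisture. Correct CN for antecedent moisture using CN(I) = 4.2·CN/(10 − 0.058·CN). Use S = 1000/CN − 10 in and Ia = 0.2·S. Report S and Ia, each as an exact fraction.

S = 8000/189 in ≈ 42.328 in; Ia = 1600/189 in ≈ 8.466 in

CN(I) from CN(II)=36: (4.2·36)/(10 − 0.058·36) = 18900/989 ≈ 19.110
Max retention: S = 1000/(18900/989) − 10 = 8000/189 in (≈ 42.328 in)
Ia = 0.2S: 0.2·42.328 = 8.466 in (exactly 1600/189)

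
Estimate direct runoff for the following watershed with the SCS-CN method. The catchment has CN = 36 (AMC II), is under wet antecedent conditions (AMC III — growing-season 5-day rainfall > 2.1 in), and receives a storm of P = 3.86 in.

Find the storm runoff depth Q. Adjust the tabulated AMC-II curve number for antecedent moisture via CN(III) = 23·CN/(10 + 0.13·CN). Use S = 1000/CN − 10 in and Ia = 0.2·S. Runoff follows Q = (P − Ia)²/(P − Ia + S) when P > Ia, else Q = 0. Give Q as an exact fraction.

Adjust CN=36 to AMC III: 23·36/(10 + 0.13·36) → 828 ÷ (367/25) = 20700/367 ≈ 56.403
Max retention: S = 1000/(20700/367) − 10 = 1600/207 in (≈ 7.729 in)
Initial abstraction Ia = S/5 = (1600/207)/5 = 320/207 ≈ 1.546 in
P − Ia = 3.860 − 1.546 = 23951/10350 ≈ 2.314 in (> 0, runoff occurs)
Q: (23951/10350)² ÷ (103951/10350) = 573650401/1075892850 in (≈ 0.533 in)

Q = 573650401/1075892850 in ≈ 0.533 in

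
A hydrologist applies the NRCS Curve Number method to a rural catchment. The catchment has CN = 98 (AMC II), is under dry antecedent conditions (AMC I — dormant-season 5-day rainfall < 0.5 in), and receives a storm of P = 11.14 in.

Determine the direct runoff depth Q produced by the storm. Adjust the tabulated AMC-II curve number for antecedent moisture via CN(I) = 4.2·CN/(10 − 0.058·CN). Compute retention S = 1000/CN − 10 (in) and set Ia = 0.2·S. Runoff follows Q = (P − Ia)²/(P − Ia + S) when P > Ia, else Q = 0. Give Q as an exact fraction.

Q = 322797831409/30517721850 in ≈ 10.577 in

Dry (AMC I): CN(I) = 4.2·98/(10 − 0.058·98) = (2058/5)/(1079/250) = 102900/1079 ≈ 95.366
S = 1000/(102900/1079) − 10 = 500/1029 in ≈ 0.486 in
Initial abstraction Ia = S/5 = (500/1029)/5 = 100/1029 ≈ 0.097 in
P − Ia = 11.140 − 0.097 = 568153/51450 ≈ 11.043 in (> 0, runoff occurs)
Runoff Q = (P−Ia)²/(P−Ia+S) = (11.043)²/(11.043+0.486) = 322797831409/30517721850 ≈ 10.577 in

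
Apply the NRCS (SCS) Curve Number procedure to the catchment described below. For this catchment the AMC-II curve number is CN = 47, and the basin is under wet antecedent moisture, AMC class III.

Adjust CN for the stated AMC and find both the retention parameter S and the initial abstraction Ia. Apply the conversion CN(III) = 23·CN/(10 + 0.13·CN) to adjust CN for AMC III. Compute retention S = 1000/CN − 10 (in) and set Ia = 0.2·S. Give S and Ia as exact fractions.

S = 5300/1081 in ≈ 4.903 in; Ia = 1060/1081 in ≈ 0.981 in

Wet (AMC III): CN(III) = 23·47/(10 + 0.13·47) = 1081/(1611/100) = 108100/1611 ≈ 67.101
Retention S: 1000/CN − 10 with CN=67.101 → S = 5300/1081 ≈ 4.903 in
Ia = 0.2·(5300/1081) = 1060/1081 in ≈ 0.981 in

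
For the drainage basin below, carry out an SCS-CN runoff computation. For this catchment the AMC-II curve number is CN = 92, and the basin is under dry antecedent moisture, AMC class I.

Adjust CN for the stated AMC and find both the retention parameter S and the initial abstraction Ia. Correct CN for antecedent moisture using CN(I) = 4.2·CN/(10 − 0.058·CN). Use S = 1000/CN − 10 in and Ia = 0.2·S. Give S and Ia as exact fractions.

S = 1000/483 in ≈ 2.070 in; Ia = 200/483 in ≈ 0.414 in

Adjust CN=92 to AMC I: 4.2·92/(10 − 0.058·92) → (1932/5) ÷ (583/125) = 48300/583 ≈ 82.847
S = 1000/(48300/583) − 10 = 1000/483 in ≈ 2.070 in
Initial abstraction Ia = S/5 = (1000/483)/5 = 200/483 ≈ 0.414 in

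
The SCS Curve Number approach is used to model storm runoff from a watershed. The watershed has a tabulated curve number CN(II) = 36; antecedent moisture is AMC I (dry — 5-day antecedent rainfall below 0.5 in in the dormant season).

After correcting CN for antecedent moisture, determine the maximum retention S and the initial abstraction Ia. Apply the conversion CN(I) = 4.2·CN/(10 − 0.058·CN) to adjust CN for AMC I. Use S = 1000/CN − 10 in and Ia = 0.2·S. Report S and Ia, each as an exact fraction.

S = 8000/189 in ≈ 42.328 in; Ia = 1600/189 in ≈ 8.466 in

Adjust CN=36 to AMC I: 4.2·36/(10 − 0.058·36) → (756/5) ÷ (989/125) = 18900/989 ≈ 19.110
S = 1000/(18900/989) − 10 = 8000/189 in ≈ 42.328 in
Ia = 0.2S: 0.2·42.328 = 8.466 in (exactly 1600/189)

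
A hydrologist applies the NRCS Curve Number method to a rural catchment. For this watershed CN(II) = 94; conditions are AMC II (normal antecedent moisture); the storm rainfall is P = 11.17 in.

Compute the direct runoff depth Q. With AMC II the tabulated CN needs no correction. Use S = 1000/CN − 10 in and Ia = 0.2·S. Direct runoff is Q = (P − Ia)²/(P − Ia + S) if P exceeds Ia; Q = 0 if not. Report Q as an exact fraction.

Average conditions: CN = 94 (no AMC adjustment).
S = 1000/94 − 10 = 30/47 in ≈ 0.638 in
Ia = 0.2S: 0.2·0.638 = 0.128 in (exactly 6/47)
Since P=11.170 > Ia=0.128: effective rainfall P−Ia = 51899/4700 in
Q = (51899/4700)²/((51899/4700) + 30/47) = (2693506201/22090000)/(54899/4700) = 2693506201/258025300 in ≈ 10.439 in

Q = 2693506201/258025300 in ≈ 10.439 in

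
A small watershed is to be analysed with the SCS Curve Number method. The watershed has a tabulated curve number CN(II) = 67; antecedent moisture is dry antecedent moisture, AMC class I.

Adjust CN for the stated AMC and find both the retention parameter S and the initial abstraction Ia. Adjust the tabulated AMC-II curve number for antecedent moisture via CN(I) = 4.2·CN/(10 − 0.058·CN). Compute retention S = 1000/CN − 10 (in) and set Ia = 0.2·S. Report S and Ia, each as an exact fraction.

S = 5500/469 in ≈ 11.727 in; Ia = 1100/469 in ≈ 2.345 in

Adjust CN=67 to AMC I: 4.2·67/(10 − 0.058·67) → (1407/5) ÷ (3057/500) = 46900/1019 ≈ 46.026
Max retention: S = 1000/(46900/1019) − 10 = 5500/469 in (≈ 11.727 in)
Ia = 0.2S: 0.2·11.727 = 2.345 in (exactly 1100/469)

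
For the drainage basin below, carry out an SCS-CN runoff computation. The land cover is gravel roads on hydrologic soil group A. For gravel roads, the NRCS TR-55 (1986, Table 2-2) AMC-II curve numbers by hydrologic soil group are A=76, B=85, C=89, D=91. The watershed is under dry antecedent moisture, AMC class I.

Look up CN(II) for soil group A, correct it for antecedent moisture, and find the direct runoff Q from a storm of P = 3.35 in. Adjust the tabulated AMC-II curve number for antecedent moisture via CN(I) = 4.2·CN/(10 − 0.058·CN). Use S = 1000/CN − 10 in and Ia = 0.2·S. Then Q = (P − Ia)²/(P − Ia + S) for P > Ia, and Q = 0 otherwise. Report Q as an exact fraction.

Q = 24117921/66263260 in ≈ 0.364 in

NRCS table: gravel roads, soil group A → CN(II) = 76
Dry (AMC I): CN(I) = 4.2·76/(10 − 0.058·76) = (1596/5)/(699/125) = 13300/233 ≈ 57.082
Max retention: S = 1000/(13300/233) − 10 = 1000/133 in (≈ 7.519 in)
Initial abstraction Ia = S/5 = (1000/133)/5 = 200/133 ≈ 1.504 in
P − Ia = 3.350 − 1.504 = 4911/2660 ≈ 1.846 in (> 0, runoff occurs)
Q: (4911/2660)² ÷ (24911/2660) = 24117921/66263260 in (≈ 0.364 in)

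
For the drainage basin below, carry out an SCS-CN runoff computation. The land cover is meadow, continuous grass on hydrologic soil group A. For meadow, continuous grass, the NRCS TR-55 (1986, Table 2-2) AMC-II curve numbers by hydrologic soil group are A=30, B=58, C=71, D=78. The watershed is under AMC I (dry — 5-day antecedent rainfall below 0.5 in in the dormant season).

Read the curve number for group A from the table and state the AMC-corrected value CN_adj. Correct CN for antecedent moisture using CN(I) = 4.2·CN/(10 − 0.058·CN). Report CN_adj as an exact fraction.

NRCS table: meadow, continuous grass, soil group A → CN(II) = 30
Adjust CN=30 to AMC I: 4.2·30/(10 − 0.058·30) → 126 ÷ (413/50) = 900/59 ≈ 15.254

CN_adj = 900/59 ≈ 15.254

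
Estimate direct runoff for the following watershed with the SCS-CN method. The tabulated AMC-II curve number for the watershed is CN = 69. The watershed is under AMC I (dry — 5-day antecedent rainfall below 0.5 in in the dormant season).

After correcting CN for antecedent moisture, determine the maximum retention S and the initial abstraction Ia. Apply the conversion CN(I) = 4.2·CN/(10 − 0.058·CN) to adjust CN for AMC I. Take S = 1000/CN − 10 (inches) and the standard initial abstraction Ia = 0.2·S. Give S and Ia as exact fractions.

CN(I) from CN(II)=69: (4.2·69)/(10 − 0.058·69) = 144900/2999 ≈ 48.316
Retention S: 1000/CN − 10 with CN=48.316 → S = 15500/1449 ≈ 10.697 in
Initial abstraction Ia = S/5 = (15500/1449)/5 = 3100/1449 ≈ 2.139 in

S = 15500/1449 in ≈ 10.697 in; Ia = 3100/1449 in ≈ 2.139 in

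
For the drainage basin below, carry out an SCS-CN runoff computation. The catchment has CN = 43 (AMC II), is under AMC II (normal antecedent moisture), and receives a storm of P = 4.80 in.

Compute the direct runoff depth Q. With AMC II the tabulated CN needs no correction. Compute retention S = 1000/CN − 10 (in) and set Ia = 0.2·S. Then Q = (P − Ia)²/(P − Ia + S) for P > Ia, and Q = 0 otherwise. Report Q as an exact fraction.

CN(II) = 43; AMC II needs no correction.
Max retention: S = 1000/43 − 10 = 570/43 in (≈ 13.256 in)
Ia = 0.2S: 0.2·13.256 = 2.651 in (exactly 114/43)
Excess rainfall: 4.800 − 2.651 = 2.149 in; P > Ia so Q > 0
Q: (462/215)² ÷ (3312/215) = 5929/19780 in (≈ 0.300 in)

Q = 5929/19780 in ≈ 0.300 in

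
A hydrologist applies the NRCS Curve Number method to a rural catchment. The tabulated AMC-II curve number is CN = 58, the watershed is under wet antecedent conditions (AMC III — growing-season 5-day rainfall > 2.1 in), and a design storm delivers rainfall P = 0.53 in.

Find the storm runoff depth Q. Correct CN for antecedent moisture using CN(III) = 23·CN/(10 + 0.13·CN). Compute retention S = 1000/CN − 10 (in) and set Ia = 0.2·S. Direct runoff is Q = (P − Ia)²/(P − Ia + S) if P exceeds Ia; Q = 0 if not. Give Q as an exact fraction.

Q = 0 in ≈ 0.000 in

CN(III) from CN(II)=58: (23·58)/(10 + 0.13·58) = 66700/877 ≈ 76.055
Max retention: S = 1000/(66700/877) − 10 = 2100/667 in (≈ 3.148 in)
Ia = 0.2S: 0.2·3.148 = 0.630 in (exactly 420/667)
P = 0.530 ≤ Ia = 0.630 in: entire storm abstracted, Q = 0.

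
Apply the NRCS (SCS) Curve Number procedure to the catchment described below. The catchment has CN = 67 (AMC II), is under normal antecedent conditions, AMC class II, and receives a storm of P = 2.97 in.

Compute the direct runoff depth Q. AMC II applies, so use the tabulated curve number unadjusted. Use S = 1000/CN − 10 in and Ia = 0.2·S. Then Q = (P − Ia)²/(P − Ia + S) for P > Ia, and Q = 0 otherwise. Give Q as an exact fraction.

Q = 5359497/9400100 in ≈ 0.570 in

CN(II) = 67; AMC II needs no correction.
S = 1000/67 − 10 = 330/67 in ≈ 4.925 in
Ia = 0.2·(330/67) = 66/67 in ≈ 0.985 in
P − Ia = 2.970 − 0.985 = 13299/6700 ≈ 1.985 in (> 0, runoff occurs)
Q: (13299/6700)² ÷ (46299/6700) = 5359497/9400100 in (≈ 0.570 in)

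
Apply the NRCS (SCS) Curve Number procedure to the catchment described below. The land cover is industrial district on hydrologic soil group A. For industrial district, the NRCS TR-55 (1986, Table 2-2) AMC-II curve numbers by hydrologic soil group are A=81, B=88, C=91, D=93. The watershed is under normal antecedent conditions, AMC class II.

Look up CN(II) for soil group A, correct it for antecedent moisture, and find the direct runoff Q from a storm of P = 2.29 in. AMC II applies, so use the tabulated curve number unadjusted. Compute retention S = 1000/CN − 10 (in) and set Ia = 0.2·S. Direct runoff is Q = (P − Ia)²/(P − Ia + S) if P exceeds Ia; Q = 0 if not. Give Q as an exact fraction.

NRCS table: industrial district, soil group A → CN(II) = 81
Average conditions: CN = 81 (no AMC adjustment).
S = 1000/81 − 10 = 190/81 in ≈ 2.346 in
Initial abstraction Ia = S/5 = (190/81)/5 = 38/81 ≈ 0.469 in
Excess rainfall: 2.290 − 0.469 = 1.821 in; P > Ia so Q > 0
Q = (14749/8100)²/((14749/8100) + 190/81) = (217533001/65610000)/(33749/8100) = 217533001/273366900 in ≈ 0.796 in

Q = 217533001/273366900 in ≈ 0.796 in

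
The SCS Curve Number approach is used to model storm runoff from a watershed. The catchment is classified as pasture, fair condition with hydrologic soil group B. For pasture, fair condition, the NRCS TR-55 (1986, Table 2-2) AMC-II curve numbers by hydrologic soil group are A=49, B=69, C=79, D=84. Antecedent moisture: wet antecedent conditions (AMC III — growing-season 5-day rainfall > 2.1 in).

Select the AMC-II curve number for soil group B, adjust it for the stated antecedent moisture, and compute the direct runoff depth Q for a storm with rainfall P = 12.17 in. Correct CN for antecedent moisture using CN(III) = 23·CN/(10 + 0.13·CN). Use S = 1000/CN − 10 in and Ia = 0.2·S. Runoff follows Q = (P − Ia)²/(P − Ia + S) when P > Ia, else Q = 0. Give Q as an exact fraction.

Q = 3494577845641/345867447300 in ≈ 10.104 in

NRCS table: pasture, fair condition, soil group B → CN(II) = 69
CN(III) from CN(II)=69: (23·69)/(10 + 0.13·69) = 158700/1897 ≈ 83.658
Retention S: 1000/CN − 10 with CN=83.658 → S = 3100/1587 ≈ 1.953 in
Ia = 0.2S: 0.2·1.953 = 0.391 in (exactly 620/1587)
Since P=12.170 > Ia=0.391: effective rainfall P−Ia = 1869379/158700 in
Q: (1869379/158700)² ÷ (2179379/158700) = 3494577845641/345867447300 in (≈ 10.104 in)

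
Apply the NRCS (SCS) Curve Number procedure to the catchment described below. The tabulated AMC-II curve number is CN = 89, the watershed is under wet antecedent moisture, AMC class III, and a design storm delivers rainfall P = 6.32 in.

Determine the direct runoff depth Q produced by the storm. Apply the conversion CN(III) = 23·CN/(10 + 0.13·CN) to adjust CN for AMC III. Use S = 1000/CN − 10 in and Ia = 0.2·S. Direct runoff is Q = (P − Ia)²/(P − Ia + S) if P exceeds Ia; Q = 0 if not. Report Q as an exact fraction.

Q = 50538470738/8838587775 in ≈ 5.718 in

Wet (AMC III): CN(III) = 23·89/(10 + 0.13·89) = 2047/(2157/100) = 204700/2157 ≈ 94.900
S = 1000/(204700/2157) − 10 = 1100/2047 in ≈ 0.537 in
Initial abstraction Ia = S/5 = (1100/2047)/5 = 220/2047 ≈ 0.107 in
P − Ia = 6.320 − 0.107 = 317926/51175 ≈ 6.213 in (> 0, runoff occurs)
Q: (317926/51175)² ÷ (345426/51175) = 50538470738/8838587775 in (≈ 5.718 in)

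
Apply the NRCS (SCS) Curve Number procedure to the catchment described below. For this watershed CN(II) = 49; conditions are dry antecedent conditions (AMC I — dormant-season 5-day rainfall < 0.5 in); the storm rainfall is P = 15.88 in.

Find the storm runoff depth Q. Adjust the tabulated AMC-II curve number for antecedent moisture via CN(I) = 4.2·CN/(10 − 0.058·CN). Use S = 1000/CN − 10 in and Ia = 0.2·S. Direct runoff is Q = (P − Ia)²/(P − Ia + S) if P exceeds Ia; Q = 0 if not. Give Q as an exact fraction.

Dry (AMC I): CN(I) = 4.2·49/(10 − 0.058·49) = (1029/5)/(3579/500) = 34300/1193 ≈ 28.751
S = 1000/(34300/1193) − 10 = 8500/343 in ≈ 24.781 in
Ia = 0.2S: 0.2·24.781 = 4.956 in (exactly 1700/343)
P − Ia = 15.880 − 4.956 = 93671/8575 ≈ 10.924 in (> 0, runoff occurs)
Runoff Q = (P−Ia)²/(P−Ia+S) = (10.924)²/(10.924+24.781) = 8774256241/2625416325 ≈ 3.342 in

Q = 8774256241/2625416325 in ≈ 3.342 in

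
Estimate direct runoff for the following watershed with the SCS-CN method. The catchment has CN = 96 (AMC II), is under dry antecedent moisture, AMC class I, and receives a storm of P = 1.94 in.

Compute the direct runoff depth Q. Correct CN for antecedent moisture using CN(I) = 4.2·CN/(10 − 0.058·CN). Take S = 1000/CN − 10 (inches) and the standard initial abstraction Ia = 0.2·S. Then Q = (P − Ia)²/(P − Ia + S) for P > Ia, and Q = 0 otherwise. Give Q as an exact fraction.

Adjust CN=96 to AMC I: 4.2·96/(10 − 0.058·96) → (2016/5) ÷ (554/125) = 25200/277 ≈ 90.975
Max retention: S = 1000/(25200/277) − 10 = 125/126 in (≈ 0.992 in)
Ia = 0.2·(125/126) = 25/126 in ≈ 0.198 in
P − Ia = 1.940 − 0.198 = 2743/1575 ≈ 1.742 in (> 0, runoff occurs)
Q: (2743/1575)² ÷ (8611/3150) = 15048098/13562325 in (≈ 1.110 in)

Q = 15048098/13562325 in ≈ 1.110 in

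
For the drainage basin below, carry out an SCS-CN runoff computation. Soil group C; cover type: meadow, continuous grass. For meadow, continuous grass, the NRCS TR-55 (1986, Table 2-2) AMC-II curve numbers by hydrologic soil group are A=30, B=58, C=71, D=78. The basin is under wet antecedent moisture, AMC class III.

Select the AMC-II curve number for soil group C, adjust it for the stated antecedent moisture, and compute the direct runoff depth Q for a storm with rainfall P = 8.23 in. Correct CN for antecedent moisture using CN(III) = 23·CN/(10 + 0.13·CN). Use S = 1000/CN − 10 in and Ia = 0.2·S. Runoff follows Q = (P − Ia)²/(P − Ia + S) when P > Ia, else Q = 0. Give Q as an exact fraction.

NRCS table: meadow, continuous grass, soil group C → CN(II) = 71
Wet (AMC III): CN(III) = 23·71/(10 + 0.13·71) = 1633/(1923/100) = 163300/1923 ≈ 84.919
Retention S: 1000/CN − 10 with CN=84.919 → S = 2900/1633 ≈ 1.776 in
Initial abstraction Ia = S/5 = (2900/1633)/5 = 580/1633 ≈ 0.355 in
Excess rainfall: 8.230 − 0.355 = 7.875 in; P > Ia so Q > 0
Q: (1285959/163300)² ÷ (1575959/163300) = 1653690549681/257354104700 in (≈ 6.426 in)

Q = 1653690549681/257354104700 in ≈ 6.426 in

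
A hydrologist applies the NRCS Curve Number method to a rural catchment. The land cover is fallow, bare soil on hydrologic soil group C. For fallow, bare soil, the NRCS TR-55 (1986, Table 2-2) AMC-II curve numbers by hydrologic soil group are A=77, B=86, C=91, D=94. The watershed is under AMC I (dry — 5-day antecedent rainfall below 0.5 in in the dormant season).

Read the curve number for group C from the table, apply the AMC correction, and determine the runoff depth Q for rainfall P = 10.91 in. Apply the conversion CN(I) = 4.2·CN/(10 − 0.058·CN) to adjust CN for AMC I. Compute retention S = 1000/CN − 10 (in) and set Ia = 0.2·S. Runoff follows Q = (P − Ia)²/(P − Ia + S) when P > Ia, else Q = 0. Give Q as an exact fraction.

Q = 442181111089/51913397900 in ≈ 8.518 in

NRCS table: fallow, bare soil, soil group C → CN(II) = 91
CN(I) from CN(II)=91: (4.2·91)/(10 − 0.058·91) = 63700/787 ≈ 80.940
S = 1000/(63700/787) − 10 = 1500/637 in ≈ 2.355 in
Ia = 0.2S: 0.2·2.355 = 0.471 in (exactly 300/637)
Excess rainfall: 10.910 − 0.471 = 10.439 in; P > Ia so Q > 0
Q: (664967/63700)² ÷ (814967/63700) = 442181111089/51913397900 in (≈ 8.518 in)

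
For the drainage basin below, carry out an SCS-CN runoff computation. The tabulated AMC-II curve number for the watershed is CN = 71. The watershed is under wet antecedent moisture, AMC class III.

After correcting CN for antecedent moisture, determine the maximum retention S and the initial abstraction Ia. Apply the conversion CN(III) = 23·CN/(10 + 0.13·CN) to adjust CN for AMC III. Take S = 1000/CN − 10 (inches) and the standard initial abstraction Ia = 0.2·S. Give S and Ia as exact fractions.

S = 2900/1633 in ≈ 1.776 in; Ia = 580/1633 in ≈ 0.355 in

Adjust CN=71 to AMC III: 23·71/(10 + 0.13·71) → 1633 ÷ (1923/100) = 163300/1923 ≈ 84.919
Max retention: S = 1000/(163300/1923) − 10 = 2900/1633 in (≈ 1.776 in)
Ia = 0.2·(2900/1633) = 580/1633 in ≈ 0.355 in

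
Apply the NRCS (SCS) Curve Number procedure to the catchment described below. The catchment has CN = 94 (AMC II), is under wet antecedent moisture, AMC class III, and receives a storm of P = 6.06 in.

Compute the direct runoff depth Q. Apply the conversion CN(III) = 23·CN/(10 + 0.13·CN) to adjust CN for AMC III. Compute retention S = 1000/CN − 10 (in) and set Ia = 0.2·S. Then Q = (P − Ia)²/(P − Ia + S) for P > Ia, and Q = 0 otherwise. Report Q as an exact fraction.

Q = 11703128761/2039144350 in ≈ 5.739 in

Wet (AMC III): CN(III) = 23·94/(10 + 0.13·94) = 2162/(1111/50) = 108100/1111 ≈ 97.300
Retention S: 1000/CN − 10 with CN=97.300 → S = 300/1081 ≈ 0.278 in
Ia = 0.2S: 0.2·0.278 = 0.056 in (exactly 60/1081)
P − Ia = 6.060 − 0.056 = 324543/54050 ≈ 6.004 in (> 0, runoff occurs)
Runoff Q = (P−Ia)²/(P−Ia+S) = (6.004)²/(6.004+0.278) = 11703128761/2039144350 ≈ 5.739 in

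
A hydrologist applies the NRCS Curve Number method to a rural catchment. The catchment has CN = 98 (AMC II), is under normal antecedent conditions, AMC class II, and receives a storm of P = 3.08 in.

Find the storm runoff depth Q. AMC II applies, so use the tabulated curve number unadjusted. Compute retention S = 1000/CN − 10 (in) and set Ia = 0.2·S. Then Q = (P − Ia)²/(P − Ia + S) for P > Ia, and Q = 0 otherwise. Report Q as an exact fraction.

CN(II) = 98; AMC II needs no correction.
Max retention: S = 1000/98 − 10 = 10/49 in (≈ 0.204 in)
Ia = 0.2·(10/49) = 2/49 in ≈ 0.041 in
P − Ia = 3.080 − 0.041 = 3723/1225 ≈ 3.039 in (> 0, runoff occurs)
Q = (3723/1225)²/((3723/1225) + 10/49) = (13860729/1500625)/(3973/1225) = 13860729/4866925 in ≈ 2.848 in

Q = 13860729/4866925 in ≈ 2.848 in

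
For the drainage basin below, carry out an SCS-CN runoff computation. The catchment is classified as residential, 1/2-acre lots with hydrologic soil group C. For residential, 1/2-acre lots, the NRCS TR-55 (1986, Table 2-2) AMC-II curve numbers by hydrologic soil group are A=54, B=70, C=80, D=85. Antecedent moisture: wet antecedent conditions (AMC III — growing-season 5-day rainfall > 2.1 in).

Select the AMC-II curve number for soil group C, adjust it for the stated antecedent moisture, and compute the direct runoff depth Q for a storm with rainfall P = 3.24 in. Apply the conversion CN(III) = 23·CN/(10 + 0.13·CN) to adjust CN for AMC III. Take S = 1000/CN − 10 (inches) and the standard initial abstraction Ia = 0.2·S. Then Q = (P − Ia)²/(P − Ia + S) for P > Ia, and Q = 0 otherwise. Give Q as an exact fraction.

Q = 3020644/1358725 in ≈ 2.223 in

NRCS table: residential, 1/2-acre lots, soil group C → CN(II) = 80
CN(III) from CN(II)=80: (23·80)/(10 + 0.13·80) = 4600/51 ≈ 90.196
Max retention: S = 1000/(4600/51) − 10 = 25/23 in (≈ 1.087 in)
Initial abstraction Ia = S/5 = (25/23)/5 = 5/23 ≈ 0.217 in
Since P=3.240 > Ia=0.217: effective rainfall P−Ia = 1738/575 in
Runoff Q = (P−Ia)²/(P−Ia+S) = (3.023)²/(3.023+1.087) = 3020644/1358725 ≈ 2.223 in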